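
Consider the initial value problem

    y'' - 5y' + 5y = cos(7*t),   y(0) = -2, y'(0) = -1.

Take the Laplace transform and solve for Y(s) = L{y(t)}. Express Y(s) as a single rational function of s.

Take the Laplace transform of both sides.
The derivative rules (L{y''} = s^2 Y - s·y(0) - y'(0) and L{y'} = sY - y(0), with y(0) = -2, y'(0) = -1) turn the left side into (s^2 - 5*s + 5)Y - (-2*s + 9).
The right side is L{cos(7*t)} = s/(s^2 + 49).
So (s^2 - 5*s + 5)Y = s/(s^2 + 49) + (-2*s + 9).
Divide through and combine into a single rational function.

Y(s) = (-2*s^3 + 9*s^2 - 97*s + 441)/(s^4 - 5*s^3 + 54*s^2 - 245*s + 245)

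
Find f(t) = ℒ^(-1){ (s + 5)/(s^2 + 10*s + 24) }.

f(t) = exp(-5*t)*cosh(t)

Rewrite the denominator: s^2 + 10*s + 24 = (s + 5)^2 - 1.
The form in (s + 5) signals a first-shifting-theorem factor e^(-5t).
Since L{cosh(t)} = s/(s^2 - 1), the inverse is e^(-5*t)*cosh(t).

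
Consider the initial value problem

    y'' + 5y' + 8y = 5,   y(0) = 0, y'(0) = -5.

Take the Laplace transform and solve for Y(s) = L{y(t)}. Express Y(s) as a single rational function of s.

Take the Laplace transform of both sides.
Using L{y''} = s^2 Y - s·y(0) - y'(0) and L{y'} = sY - y(0), with y(0) = 0, y'(0) = -5, the left side becomes (s^2 + 5*s + 8)Y - (-5).
The right side is L{5} = 5/s.
So (s^2 + 5*s + 8)Y = 5/s + (-5).
Divide through and combine into a single rational function.

Y(s) = (-5*s + 5)/(s^3 + 5*s^2 + 8*s)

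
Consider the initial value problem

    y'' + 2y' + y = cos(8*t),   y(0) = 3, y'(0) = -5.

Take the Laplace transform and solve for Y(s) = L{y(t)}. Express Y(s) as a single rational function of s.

Y(s) = (3*s^3 + s^2 + 193*s + 64)/(s^4 + 2*s^3 + 65*s^2 + 128*s + 64)

Apply the Laplace transform to the equation.
The derivative rules (L{y''} = s^2 Y - s·y(0) - y'(0) and L{y'} = sY - y(0), with y(0) = 3, y'(0) = -5) turn the left side into (s^2 + 2*s + 1)Y - (3*s + 1).
The right side is L{cos(8*t)} = s/(s^2 + 64).
So (s^2 + 2*s + 1)Y = s/(s^2 + 64) + (3*s + 1).
Isolate Y and clear denominators.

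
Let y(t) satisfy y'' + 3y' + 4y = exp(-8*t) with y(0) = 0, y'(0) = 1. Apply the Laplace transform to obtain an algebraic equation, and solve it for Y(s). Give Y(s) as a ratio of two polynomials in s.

Y(s) = (s + 9)/(s^3 + 11*s^2 + 28*s + 32)

Apply the Laplace transform to the equation.
Using L{y''} = s^2 Y - s·y(0) - y'(0) and L{y'} = sY - y(0), with y(0) = 0, y'(0) = 1, the left side becomes (s^2 + 3*s + 4)Y - (1).
The right side is L{exp(-8*t)} = 1/(s + 8).
So (s^2 + 3*s + 4)Y = 1/(s + 8) + (1).
Divide through and combine into a single rational function.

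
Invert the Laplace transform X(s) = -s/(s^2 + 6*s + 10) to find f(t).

Complete the square in the denominator: s^2 + 6*s + 10 = (s + 3)^2 + 1^2.
Split the numerator to match: -s = -1·(s + 3) + 3·1.
Invert each term: -1·(s + 3)/((s + 3)^2 + 1) ↔ -e^(-3t)cos(t); 3·1/((s + 3)^2 + 1) ↔ 3e^(-3t)sin(t).

f(t) = 3*exp(-3*t)*sin(t) - exp(-3*t)*cos(t)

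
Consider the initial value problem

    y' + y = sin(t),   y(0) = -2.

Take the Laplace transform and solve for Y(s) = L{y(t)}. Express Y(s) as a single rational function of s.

Y(s) = (-2*s^2 - 1)/(s^3 + s^2 + s + 1)

Transform both sides with L{·}.
With L{y'} = sY - y(0) = sY - (-2): the LHS transforms to (s + 1)Y - (-2).
The right side is L{sin(t)} = 1/(s^2 + 1).
So (s + 1)Y = 1/(s^2 + 1) + (-2).
Divide through and combine into a single rational function.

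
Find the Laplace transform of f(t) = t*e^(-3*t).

L{e^(-3t)} = 1/(s + 3).
Then apply L{t·g(t)} = -d/ds[G(s)] with G(s) = 1/(s + 3):
differentiating 1 time and applying the sign gives (s + 3)^(-2).

(s + 3)^(-2)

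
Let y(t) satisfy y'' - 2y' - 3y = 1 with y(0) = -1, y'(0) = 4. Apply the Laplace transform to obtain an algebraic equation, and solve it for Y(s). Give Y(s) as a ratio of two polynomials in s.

Take the Laplace transform of both sides.
Using L{y''} = s^2 Y - s·y(0) - y'(0) and L{y'} = sY - y(0), with y(0) = -1, y'(0) = 4, the left side becomes (s^2 - 2*s - 3)Y - (-s + 6).
The right side is L{1} = 1/s.
So (s^2 - 2*s - 3)Y = 1/s + (-s + 6).
Divide through and combine into a single rational function.

Y(s) = (-s^2 + 6*s + 1)/(s^3 - 2*s^2 - 3*s)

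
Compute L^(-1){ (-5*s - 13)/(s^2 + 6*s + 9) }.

2*t*exp(-3*t) - 5*exp(-3*t)

Factor the denominator: s^2 + 6*s + 9 = (s + 3)^2.
Partial fraction decomposition gives [-5/(s + 3)] + [2/(s + 3)^2].
Invert each term: -5/(s + 3) ↔ -5e^(-3t); 2/(s + 3)^2 ↔ 2t·e^(-3t).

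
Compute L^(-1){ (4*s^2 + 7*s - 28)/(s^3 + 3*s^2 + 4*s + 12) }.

Factor the denominator: s^3 + 3*s^2 + 4*s + 12 = (s + 3)*(s^2 + 4).
Partial fraction decomposition gives [-1/(s + 3)] + [5*s/(s^2 + 4)] + [-8/(s^2 + 4)].
Invert each term: -1/(s + 3) ↔ -e^(-3t); 5·s/(s^2 + 4) ↔ 5cos(2t); -4·2/(s^2 + 4) ↔ -4sin(2t).

-4*sin(2*t) + 5*cos(2*t) - exp(-3*t)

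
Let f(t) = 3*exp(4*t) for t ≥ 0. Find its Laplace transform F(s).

L{3} = 3/s.
By the first shifting theorem, multiplying by e^(4t) replaces s with s - 4.

F(s) = 3/(s - 4)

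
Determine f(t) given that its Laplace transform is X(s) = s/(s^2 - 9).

Since L{cosh(3t)} = s/(s^2 - 9), the inverse is cosh(3*t).

f(t) = cosh(3*t)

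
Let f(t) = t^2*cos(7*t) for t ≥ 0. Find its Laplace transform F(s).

F(s) = 2*s*(s^2 - 147)/(s^2 + 49)^3

L{cos(7t)} = s/(s^2 + 49).
Then apply L{t^2·g(t)} = (-1)^2 d^2/ds^2[G(s)] with G(s) = s/(s^2 + 49):
differentiating 2 times and applying the sign gives 2*s*(s^2 - 147)/(s^2 + 49)^3.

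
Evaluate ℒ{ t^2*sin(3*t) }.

L{sin(3t)} = 3/(s^2 + 9).
Then apply L{t^2·g(t)} = (-1)^2 d^2/ds^2[G(s)] with G(s) = 3/(s^2 + 9):
differentiating 2 times and applying the sign gives 18*(s^2 - 3)/(s^2 + 9)^3.

18*(s^2 - 3)/(s^2 + 9)^3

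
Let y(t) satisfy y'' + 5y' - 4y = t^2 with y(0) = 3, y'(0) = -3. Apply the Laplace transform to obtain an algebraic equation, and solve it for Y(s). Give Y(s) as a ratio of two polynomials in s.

Transform both sides with L{·}.
Using L{y''} = s^2 Y - s·y(0) - y'(0) and L{y'} = sY - y(0), with y(0) = 3, y'(0) = -3, the left side becomes (s^2 + 5*s - 4)Y - (3*s + 12).
The right side is L{t^2} = 2/s^3.
So (s^2 + 5*s - 4)Y = 2/s^3 + (3*s + 12).
Divide through and combine into a single rational function.

Y(s) = (3*s^4 + 12*s^3 + 2)/(s^5 + 5*s^4 - 4*s^3)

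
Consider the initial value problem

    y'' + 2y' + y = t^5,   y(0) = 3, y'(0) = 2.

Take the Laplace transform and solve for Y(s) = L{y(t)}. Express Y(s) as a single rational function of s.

Y(s) = (3*s^7 + 8*s^6 + 120)/(s^8 + 2*s^7 + s^6)

Take the Laplace transform of both sides.
With L{y''} = s^2 Y - s·y(0) - y'(0) and L{y'} = sY - y(0), with y(0) = 3, y'(0) = 2: the LHS transforms to (s^2 + 2*s + 1)Y - (3*s + 8).
The right side is L{t^5} = 120/s^6.
So (s^2 + 2*s + 1)Y = 120/s^6 + (3*s + 8).
Solve for Y(s) and write it as one ratio of polynomials.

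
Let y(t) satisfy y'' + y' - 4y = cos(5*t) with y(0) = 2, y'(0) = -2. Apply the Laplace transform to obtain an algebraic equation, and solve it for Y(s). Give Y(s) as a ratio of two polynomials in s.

Y(s) = (2*s^3 + 51*s)/(s^4 + s^3 + 21*s^2 + 25*s - 100)

Apply the Laplace transform to the equation.
With L{y''} = s^2 Y - s·y(0) - y'(0) and L{y'} = sY - y(0), with y(0) = 2, y'(0) = -2: the LHS transforms to (s^2 + s - 4)Y - (2*s).
The right side is L{cos(5*t)} = s/(s^2 + 25).
So (s^2 + s - 4)Y = s/(s^2 + 25) + (2*s).
Solve for Y(s) and write it as one ratio of polynomials.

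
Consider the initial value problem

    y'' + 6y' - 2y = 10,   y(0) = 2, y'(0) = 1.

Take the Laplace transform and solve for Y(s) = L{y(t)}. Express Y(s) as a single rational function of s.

Transform both sides with L{·}.
With L{y''} = s^2 Y - s·y(0) - y'(0) and L{y'} = sY - y(0), with y(0) = 2, y'(0) = 1: the LHS transforms to (s^2 + 6*s - 2)Y - (2*s + 13).
The right side is L{10} = 10/s.
So (s^2 + 6*s - 2)Y = 10/s + (2*s + 13).
Solve for Y(s) and write it as one ratio of polynomials.

Y(s) = (2*s^2 + 13*s + 10)/(s^3 + 6*s^2 - 2*s)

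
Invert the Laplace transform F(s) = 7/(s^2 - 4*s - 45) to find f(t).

Rewrite the denominator: s^2 - 4*s - 45 = (s - 2)^2 - 49.
The form in (s - 2) signals a first-shifting-theorem factor e^(2t).
Since L{sinh(7t)} = 7/(s^2 - 49), the inverse is e^(2*t)*sinh(7*t).

f(t) = exp(2*t)*sinh(7*t)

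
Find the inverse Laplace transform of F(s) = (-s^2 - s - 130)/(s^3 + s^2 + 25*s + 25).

Factor the denominator: s^3 + s^2 + 25*s + 25 = (s + 1)*(s^2 + 25).
Partial fraction decomposition gives [-5/(s + 1)] + [4*s/(s^2 + 25)] + [-5/(s^2 + 25)].
Invert each term: -5/(s + 1) ↔ -5e^(-t); 4·s/(s^2 + 25) ↔ 4cos(5t); -1·5/(s^2 + 25) ↔ -sin(5t).

-sin(5*t) + 4*cos(5*t) - 5*exp(-t)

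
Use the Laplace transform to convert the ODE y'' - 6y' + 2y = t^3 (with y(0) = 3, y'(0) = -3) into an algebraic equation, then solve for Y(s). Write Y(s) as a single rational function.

Transform both sides with L{·}.
Using L{y''} = s^2 Y - s·y(0) - y'(0) and L{y'} = sY - y(0), with y(0) = 3, y'(0) = -3, the left side becomes (s^2 - 6*s + 2)Y - (3*s - 21).
The right side is L{t^3} = 6/s^4.
So (s^2 - 6*s + 2)Y = 6/s^4 + (3*s - 21).
Isolate Y and clear denominators.

Y(s) = (3*s^5 - 21*s^4 + 6)/(s^6 - 6*s^5 + 2*s^4)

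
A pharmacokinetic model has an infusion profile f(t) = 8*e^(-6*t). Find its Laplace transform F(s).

L{8} = 8/s.
By the first shifting theorem, multiplying by e^(-6t) replaces s with s + 6.

F(s) = 8/(s + 6)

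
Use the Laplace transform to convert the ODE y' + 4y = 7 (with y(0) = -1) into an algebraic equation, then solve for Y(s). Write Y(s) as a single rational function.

Y(s) = (-s + 7)/(s^2 + 4*s)

Apply the Laplace transform to the equation.
Using L{y'} = sY - y(0) = sY - (-1), the left side becomes (s + 4)Y - (-1).
The right side is L{7} = 7/s.
So (s + 4)Y = 7/s + (-1).
Divide through and combine into a single rational function.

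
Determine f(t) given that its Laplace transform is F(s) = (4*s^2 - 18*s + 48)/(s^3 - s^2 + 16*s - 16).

Factor the denominator: s^3 - s^2 + 16*s - 16 = (s - 1)*(s^2 + 16).
Partial fraction decomposition gives [2/(s - 1)] + [2*s/(s^2 + 16)] + [-16/(s^2 + 16)].
Invert each term: 2/(s - 1) ↔ 2e^(t); 2·s/(s^2 + 16) ↔ 2cos(4t); -4·4/(s^2 + 16) ↔ -4sin(4t).

f(t) = 2*exp(t) - 4*sin(4*t) + 2*cos(4*t)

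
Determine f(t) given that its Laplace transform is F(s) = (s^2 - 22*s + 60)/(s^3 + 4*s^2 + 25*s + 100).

f(t) = -2*sin(5*t) - 3*cos(5*t) + 4*exp(-4*t)

Factor the denominator: s^3 + 4*s^2 + 25*s + 100 = (s + 4)*(s^2 + 25).
Partial fraction decomposition gives [4/(s + 4)] + [-3*s/(s^2 + 25)] + [-10/(s^2 + 25)].
Invert each term: 4/(s + 4) ↔ 4e^(-4t); -3·s/(s^2 + 25) ↔ -3cos(5t); -2·5/(s^2 + 25) ↔ -2sin(5t).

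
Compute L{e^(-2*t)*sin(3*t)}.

3/((s + 2)^2 + 9)

L{sin(3t)} = 3/(s^2 + 9).
By the first shifting theorem, multiplying by e^(-2t) replaces s with s + 2.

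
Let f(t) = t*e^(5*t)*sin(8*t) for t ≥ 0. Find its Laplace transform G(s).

L{sin(8t)} = 8/(s^2 + 64).
Multiplying by e^(5t) shifts s → s - 5, so L{e^(5*t)*sin(8*t)} = 8/((s - 5)^2 + 64).
Then apply L{t·g(t)} = -d/ds[H(s)] with H(s) = 8/((s - 5)^2 + 64):
differentiating 1 time and applying the sign gives 16*(s - 5)/(s^2 - 10*s + 89)^2.

G(s) = 16*(s - 5)/(s^2 - 10*s + 89)^2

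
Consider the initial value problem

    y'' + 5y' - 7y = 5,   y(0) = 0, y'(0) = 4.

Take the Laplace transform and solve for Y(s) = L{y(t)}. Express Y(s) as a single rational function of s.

Y(s) = (4*s + 5)/(s^3 + 5*s^2 - 7*s)

Take the Laplace transform of both sides.
With L{y''} = s^2 Y - s·y(0) - y'(0) and L{y'} = sY - y(0), with y(0) = 0, y'(0) = 4: the LHS transforms to (s^2 + 5*s - 7)Y - (4).
The right side is L{5} = 5/s.
So (s^2 + 5*s - 7)Y = 5/s + (4).
Solve for Y(s) and write it as one ratio of polynomials.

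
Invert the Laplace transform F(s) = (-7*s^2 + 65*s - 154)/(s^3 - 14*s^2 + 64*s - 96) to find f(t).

f(t) = 3*t*exp(4*t) - 4*exp(6*t) - 3*exp(4*t)

Factor the denominator: s^3 - 14*s^2 + 64*s - 96 = (s - 6)*(s - 4)^2.
Partial fraction decomposition gives [-3/(s - 4)] + [3/(s - 4)^2] + [-4/(s - 6)].
Invert each term: -3/(s - 4) ↔ -3e^(4t); 3/(s - 4)^2 ↔ 3t·e^(4t); -4/(s - 6) ↔ -4e^(6t).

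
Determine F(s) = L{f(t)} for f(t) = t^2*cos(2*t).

L{cos(2t)} = s/(s^2 + 4).
Then apply L{t^2·g(t)} = (-1)^2 d^2/ds^2[G(s)] with G(s) = s/(s^2 + 4):
differentiating 2 times and applying the sign gives 2*s*(s^2 - 12)/(s^2 + 4)^3.

F(s) = 2*s*(s^2 - 12)/(s^2 + 4)^3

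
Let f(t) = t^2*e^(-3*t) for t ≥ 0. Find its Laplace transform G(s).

G(s) = 2/(s + 3)^3

L{e^(-3t)} = 1/(s + 3).
Then apply L{t^2·g(t)} = (-1)^2 d^2/ds^2[H(s)] with H(s) = 1/(s + 3):
differentiating 2 times and applying the sign gives 2/(s + 3)^3.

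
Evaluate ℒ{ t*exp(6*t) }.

L{t} = 1!/s^2 = 1/s^2.
By the first shifting theorem, multiplying by e^(6t) replaces s with s - 6.

(s - 6)^(-2)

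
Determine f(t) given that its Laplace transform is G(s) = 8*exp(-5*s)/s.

f(t) = Heaviside(t - 5)*(8)

The factor e^(-5s) signals a time shift by c = 5 (second shifting theorem).
L{8} = 8/s, so L^-1{8/s} = 8.
Hence the inverse is u(t - 5) times that function evaluated at t - 5.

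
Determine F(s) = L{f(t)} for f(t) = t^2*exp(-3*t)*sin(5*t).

L{sin(5t)} = 5/(s^2 + 25).
Multiplying by e^(-3t) shifts s → s + 3, so L{exp(-3*t)*sin(5*t)} = 5/((s + 3)^2 + 25).
Then apply L{t^2·g(t)} = (-1)^2 d^2/ds^2[G(s)] with G(s) = 5/((s + 3)^2 + 25):
differentiating 2 times and applying the sign gives 10*(3*s^2 + 18*s + 2)/(s^2 + 6*s + 34)^3.

F(s) = 10*(3*s^2 + 18*s + 2)/(s^2 + 6*s + 34)^3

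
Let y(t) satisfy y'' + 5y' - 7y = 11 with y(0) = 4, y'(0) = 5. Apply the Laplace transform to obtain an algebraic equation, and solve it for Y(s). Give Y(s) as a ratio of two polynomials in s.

Laplace-transform each side.
With L{y''} = s^2 Y - s·y(0) - y'(0) and L{y'} = sY - y(0), with y(0) = 4, y'(0) = 5: the LHS transforms to (s^2 + 5*s - 7)Y - (4*s + 25).
The right side is L{11} = 11/s.
So (s^2 + 5*s - 7)Y = 11/s + (4*s + 25).
Isolate Y and clear denominators.

Y(s) = (4*s^2 + 25*s + 11)/(s^3 + 5*s^2 - 7*s)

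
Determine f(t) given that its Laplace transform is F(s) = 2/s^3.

Since L{t^2} = 2!/s^3 = 2/s^3, the inverse is t^2.

f(t) = t^2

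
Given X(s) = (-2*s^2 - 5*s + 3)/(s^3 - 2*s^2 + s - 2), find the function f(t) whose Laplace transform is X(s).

Factor the denominator: s^3 - 2*s^2 + s - 2 = (s - 2)*(s^2 + 1).
Partial fraction decomposition gives [-3/(s - 2)] + [s/(s^2 + 1)] + [-3/(s^2 + 1)].
Invert each term: -3/(s - 2) ↔ -3e^(2t); 1·s/(s^2 + 1) ↔ cos(t); -3·1/(s^2 + 1) ↔ -3sin(t).

f(t) = -3*exp(2*t) - 3*sin(t) + cos(t)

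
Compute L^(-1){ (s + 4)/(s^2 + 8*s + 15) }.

Rewrite the denominator: s^2 + 8*s + 15 = (s + 4)^2 - 1.
The form in (s + 4) signals a first-shifting-theorem factor e^(-4t).
Since L{cosh(t)} = s/(s^2 - 1), the inverse is e^(-4*t)*cosh(t).

exp(-4*t)*cosh(t)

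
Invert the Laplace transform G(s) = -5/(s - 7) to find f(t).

f(t) = -5*exp(7*t)

Since L{e^(7t)} = 1/(s - 7), the inverse is e^(7*t), scaled by -5.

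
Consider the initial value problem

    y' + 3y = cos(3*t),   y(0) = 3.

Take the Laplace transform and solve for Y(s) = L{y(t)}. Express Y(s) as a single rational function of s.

Y(s) = (3*s^2 + s + 27)/(s^3 + 3*s^2 + 9*s + 27)

Transform both sides with L{·}.
With L{y'} = sY - y(0) = sY - 3: the LHS transforms to (s + 3)Y - (3).
The right side is L{cos(3*t)} = s/(s^2 + 9).
So (s + 3)Y = s/(s^2 + 9) + (3).
Isolate Y and clear denominators.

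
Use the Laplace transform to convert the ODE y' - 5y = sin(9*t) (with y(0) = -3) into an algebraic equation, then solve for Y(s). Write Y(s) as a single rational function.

Y(s) = (-3*s^2 - 234)/(s^3 - 5*s^2 + 81*s - 405)

Apply the Laplace transform to the equation.
Using L{y'} = sY - y(0) = sY - (-3), the left side becomes (s - 5)Y - (-3).
The right side is L{sin(9*t)} = 9/(s^2 + 81).
So (s - 5)Y = 9/(s^2 + 81) + (-3).
Isolate Y and clear denominators.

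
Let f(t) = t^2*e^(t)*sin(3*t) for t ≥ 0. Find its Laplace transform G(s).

L{sin(3t)} = 3/(s^2 + 9).
Multiplying by e^(t) shifts s → s - 1, so L{e^(t)*sin(3*t)} = 3/((s - 1)^2 + 9).
Then apply L{t^2·g(t)} = (-1)^2 d^2/ds^2[H(s)] with H(s) = 3/((s - 1)^2 + 9):
differentiating 2 times and applying the sign gives 18*(s^2 - 2*s - 2)/(s^2 - 2*s + 10)^3.

G(s) = 18*(s^2 - 2*s - 2)/(s^2 - 2*s + 10)^3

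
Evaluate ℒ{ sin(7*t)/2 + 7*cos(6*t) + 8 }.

Apply the Laplace transform termwise.
(1/2)·[L{sin(7t)} = 7/(s^2 + 49)]; (7)·[L{cos(6t)} = s/(s^2 + 36)]; L{8} = 8/s.

7*s/(s^2 + 36) + 7/(2*(s^2 + 49)) + 8/s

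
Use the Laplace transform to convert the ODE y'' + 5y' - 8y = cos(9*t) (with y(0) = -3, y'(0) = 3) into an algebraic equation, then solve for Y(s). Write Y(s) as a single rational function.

Take the Laplace transform of both sides.
Using L{y''} = s^2 Y - s·y(0) - y'(0) and L{y'} = sY - y(0), with y(0) = -3, y'(0) = 3, the left side becomes (s^2 + 5*s - 8)Y - (-3*s - 12).
The right side is L{cos(9*t)} = s/(s^2 + 81).
So (s^2 + 5*s - 8)Y = s/(s^2 + 81) + (-3*s - 12).
Divide through and combine into a single rational function.

Y(s) = (-3*s^3 - 12*s^2 - 242*s - 972)/(s^4 + 5*s^3 + 73*s^2 + 405*s - 648)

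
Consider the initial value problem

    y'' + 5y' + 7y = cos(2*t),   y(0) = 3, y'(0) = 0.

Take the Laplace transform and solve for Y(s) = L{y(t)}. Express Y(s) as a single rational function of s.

Transform both sides with L{·}.
The derivative rules (L{y''} = s^2 Y - s·y(0) - y'(0) and L{y'} = sY - y(0), with y(0) = 3, y'(0) = 0) turn the left side into (s^2 + 5*s + 7)Y - (3*s + 15).
The right side is L{cos(2*t)} = s/(s^2 + 4).
So (s^2 + 5*s + 7)Y = s/(s^2 + 4) + (3*s + 15).
Solve for Y(s) and write it as one ratio of polynomials.

Y(s) = (3*s^3 + 15*s^2 + 13*s + 60)/(s^4 + 5*s^3 + 11*s^2 + 20*s + 28)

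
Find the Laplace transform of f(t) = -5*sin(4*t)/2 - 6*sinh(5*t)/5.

Apply the Laplace transform termwise.
(-6/5)·[L{sinh(5t)} = 5/(s^2 - 25)]; (-5/2)·[L{sin(4t)} = 4/(s^2 + 16)].

-10/(s^2 + 16) - 6/(s^2 - 25)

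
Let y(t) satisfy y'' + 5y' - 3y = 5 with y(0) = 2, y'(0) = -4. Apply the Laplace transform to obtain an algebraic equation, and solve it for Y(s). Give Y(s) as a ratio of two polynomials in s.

Y(s) = (2*s^2 + 6*s + 5)/(s^3 + 5*s^2 - 3*s)

Laplace-transform each side.
With L{y''} = s^2 Y - s·y(0) - y'(0) and L{y'} = sY - y(0), with y(0) = 2, y'(0) = -4: the LHS transforms to (s^2 + 5*s - 3)Y - (2*s + 6).
The right side is L{5} = 5/s.
So (s^2 + 5*s - 3)Y = 5/s + (2*s + 6).
Isolate Y and clear denominators.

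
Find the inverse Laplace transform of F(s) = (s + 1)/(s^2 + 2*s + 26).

exp(-t)*cos(5*t)

Rewrite the denominator: s^2 + 2*s + 26 = (s + 1)^2 + 25.
The form in (s + 1) signals a first-shifting-theorem factor e^(-t).
Since L{cos(5t)} = s/(s^2 + 25), the inverse is exp(-t)*cos(5*t).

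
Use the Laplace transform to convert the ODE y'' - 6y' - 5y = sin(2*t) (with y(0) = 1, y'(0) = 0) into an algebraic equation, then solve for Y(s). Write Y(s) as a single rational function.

Y(s) = (s^3 - 6*s^2 + 4*s - 22)/(s^4 - 6*s^3 - s^2 - 24*s - 20)

Take the Laplace transform of both sides.
Using L{y''} = s^2 Y - s·y(0) - y'(0) and L{y'} = sY - y(0), with y(0) = 1, y'(0) = 0, the left side becomes (s^2 - 6*s - 5)Y - (s - 6).
The right side is L{sin(2*t)} = 2/(s^2 + 4).
So (s^2 - 6*s - 5)Y = 2/(s^2 + 4) + (s - 6).
Isolate Y and clear denominators.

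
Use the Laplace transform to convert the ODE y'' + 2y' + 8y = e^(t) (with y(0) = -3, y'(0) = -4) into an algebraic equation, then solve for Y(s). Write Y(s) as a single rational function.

Apply the Laplace transform to the equation.
Using L{y''} = s^2 Y - s·y(0) - y'(0) and L{y'} = sY - y(0), with y(0) = -3, y'(0) = -4, the left side becomes (s^2 + 2*s + 8)Y - (-3*s - 10).
The right side is L{e^(t)} = 1/(s - 1).
So (s^2 + 2*s + 8)Y = 1/(s - 1) + (-3*s - 10).
Solve for Y(s) and write it as one ratio of polynomials.

Y(s) = (-3*s^2 - 7*s + 11)/(s^3 + s^2 + 6*s - 8)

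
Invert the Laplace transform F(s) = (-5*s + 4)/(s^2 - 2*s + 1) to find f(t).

f(t) = -t*exp(t) - 5*exp(t)

Factor the denominator: s^2 - 2*s + 1 = (s - 1)^2.
Partial fraction decomposition gives [-5/(s - 1)] + [-1/(s - 1)^2].
Invert each term: -5/(s - 1) ↔ -5e^(t); -1/(s - 1)^2 ↔ -t·e^(t).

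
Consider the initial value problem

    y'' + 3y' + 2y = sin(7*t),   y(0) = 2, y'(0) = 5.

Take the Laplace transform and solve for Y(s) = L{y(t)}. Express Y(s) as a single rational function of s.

Y(s) = (2*s^3 + 11*s^2 + 98*s + 546)/(s^4 + 3*s^3 + 51*s^2 + 147*s + 98)

Apply the Laplace transform to the equation.
The derivative rules (L{y''} = s^2 Y - s·y(0) - y'(0) and L{y'} = sY - y(0), with y(0) = 2, y'(0) = 5) turn the left side into (s^2 + 3*s + 2)Y - (2*s + 11).
The right side is L{sin(7*t)} = 7/(s^2 + 49).
So (s^2 + 3*s + 2)Y = 7/(s^2 + 49) + (2*s + 11).
Solve for Y(s) and write it as one ratio of polynomials.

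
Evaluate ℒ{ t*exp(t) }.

(s - 1)^(-2)

L{e^(t)} = 1/(s - 1).
Then apply L{t·g(t)} = -d/ds[G(s)] with G(s) = 1/(s - 1):
differentiating 1 time and applying the sign gives (s - 1)^(-2).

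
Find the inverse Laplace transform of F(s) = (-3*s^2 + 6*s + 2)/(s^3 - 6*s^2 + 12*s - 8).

t^2*exp(2*t) - 6*t*exp(2*t) - 3*exp(2*t)

Factor the denominator: s^3 - 6*s^2 + 12*s - 8 = (s - 2)^3.
Partial fraction decomposition gives [-3/(s - 2)] + [-6/(s - 2)^2] + [2/(s - 2)^3].
Invert each term: -3/(s - 2) ↔ -3e^(2t); -6/(s - 2)^2 ↔ -6t·e^(2t); 2/(s - 2)^3 ↔ (1)t^2·e^(2t).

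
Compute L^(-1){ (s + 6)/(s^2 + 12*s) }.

Rewrite the denominator: s^2 + 12*s = (s + 6)^2 - 36.
The form in (s + 6) signals a first-shifting-theorem factor e^(-6t).
Since L{cosh(6t)} = s/(s^2 - 36), the inverse is e^(-6*t)*cosh(6*t).

exp(-6*t)*cosh(6*t)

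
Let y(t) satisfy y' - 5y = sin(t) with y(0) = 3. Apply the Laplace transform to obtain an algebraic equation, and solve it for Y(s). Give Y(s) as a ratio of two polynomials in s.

Y(s) = (3*s^2 + 4)/(s^3 - 5*s^2 + s - 5)

Transform both sides with L{·}.
Using L{y'} = sY - y(0) = sY - 3, the left side becomes (s - 5)Y - (3).
The right side is L{sin(t)} = 1/(s^2 + 1).
So (s - 5)Y = 1/(s^2 + 1) + (3).
Divide through and combine into a single rational function.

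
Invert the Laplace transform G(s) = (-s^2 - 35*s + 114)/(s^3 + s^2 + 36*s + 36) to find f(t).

f(t) = -5*sin(6*t) - 5*cos(6*t) + 4*exp(-t)

Factor the denominator: s^3 + s^2 + 36*s + 36 = (s + 1)*(s^2 + 36).
Partial fraction decomposition gives [4/(s + 1)] + [-5*s/(s^2 + 36)] + [-30/(s^2 + 36)].
Invert each term: 4/(s + 1) ↔ 4e^(-t); -5·s/(s^2 + 36) ↔ -5cos(6t); -5·6/(s^2 + 36) ↔ -5sin(6t).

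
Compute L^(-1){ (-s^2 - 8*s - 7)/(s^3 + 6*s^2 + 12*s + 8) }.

Factor the denominator: s^3 + 6*s^2 + 12*s + 8 = (s + 2)^3.
Partial fraction decomposition gives [-1/(s + 2)] + [-4/(s + 2)^2] + [5/(s + 2)^3].
Invert each term: -1/(s + 2) ↔ -e^(-2t); -4/(s + 2)^2 ↔ -4t·e^(-2t); 5/(s + 2)^3 ↔ (5/2)t^2·e^(-2t).

5*t^2*exp(-2*t)/2 - 4*t*exp(-2*t) - exp(-2*t)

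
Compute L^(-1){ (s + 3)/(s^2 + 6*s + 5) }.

Rewrite the denominator: s^2 + 6*s + 5 = (s + 3)^2 - 4.
The form in (s + 3) signals a first-shifting-theorem factor e^(-3t).
Since L{cosh(2t)} = s/(s^2 - 4), the inverse is e^(-3*t)*cosh(2*t).

exp(-3*t)*cosh(2*t)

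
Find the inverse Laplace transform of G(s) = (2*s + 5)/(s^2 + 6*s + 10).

Complete the square in the denominator: s^2 + 6*s + 10 = (s + 3)^2 + 1^2.
Split the numerator to match: 2*s + 5 = 2·(s + 3) - 1·1.
Invert each term: 2·(s + 3)/((s + 3)^2 + 1) ↔ 2e^(-3t)cos(t); -1·1/((s + 3)^2 + 1) ↔ -e^(-3t)sin(t).

-exp(-3*t)*sin(t) + 2*exp(-3*t)*cos(t)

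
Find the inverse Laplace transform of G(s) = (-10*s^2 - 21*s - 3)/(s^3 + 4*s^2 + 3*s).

-1 - 4*exp(-t) - 5*exp(-3*t)

Factor the denominator: s^3 + 4*s^2 + 3*s = s*(s + 1)*(s + 3).
Partial fraction decomposition gives [-1/s] + [-4/(s + 1)] + [-5/(s + 3)].
Invert each term: -1/(s - 0) ↔ -e^(0t); -4/(s + 1) ↔ -4e^(-t); -5/(s + 3) ↔ -5e^(-3t).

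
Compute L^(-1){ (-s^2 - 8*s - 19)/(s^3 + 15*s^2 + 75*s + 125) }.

-2*t^2*exp(-5*t) + 2*t*exp(-5*t) - exp(-5*t)

Factor the denominator: s^3 + 15*s^2 + 75*s + 125 = (s + 5)^3.
Partial fraction decomposition gives [-1/(s + 5)] + [2/(s + 5)^2] + [-4/(s + 5)^3].
Invert each term: -1/(s + 5) ↔ -e^(-5t); 2/(s + 5)^2 ↔ 2t·e^(-5t); -4/(s + 5)^3 ↔ (-2)t^2·e^(-5t).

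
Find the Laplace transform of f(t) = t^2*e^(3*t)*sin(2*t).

L{sin(2t)} = 2/(s^2 + 4).
Multiplying by e^(3t) shifts s → s - 3, so L{e^(3*t)*sin(2*t)} = 2/((s - 3)^2 + 4).
Then apply L{t^2·g(t)} = (-1)^2 d^2/ds^2[G(s)] with G(s) = 2/((s - 3)^2 + 4):
differentiating 2 times and applying the sign gives 4*(3*s^2 - 18*s + 23)/(s^2 - 6*s + 13)^3.

4*(3*s^2 - 18*s + 23)/(s^2 - 6*s + 13)^3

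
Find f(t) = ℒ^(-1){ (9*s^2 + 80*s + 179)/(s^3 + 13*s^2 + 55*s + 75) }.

Factor the denominator: s^3 + 13*s^2 + 55*s + 75 = (s + 3)*(s + 5)^2.
Partial fraction decomposition gives [4/(s + 5)] + [-2/(s + 5)^2] + [5/(s + 3)].
Invert each term: 4/(s + 5) ↔ 4e^(-5t); -2/(s + 5)^2 ↔ -2t·e^(-5t); 5/(s + 3) ↔ 5e^(-3t).

f(t) = -2*t*exp(-5*t) + 5*exp(-3*t) + 4*exp(-5*t)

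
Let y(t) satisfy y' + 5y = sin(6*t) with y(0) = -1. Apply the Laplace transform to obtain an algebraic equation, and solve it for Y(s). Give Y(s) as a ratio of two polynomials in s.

Y(s) = (-s^2 - 30)/(s^3 + 5*s^2 + 36*s + 180)

Laplace-transform each side.
With L{y'} = sY - y(0) = sY - (-1): the LHS transforms to (s + 5)Y - (-1).
The right side is L{sin(6*t)} = 6/(s^2 + 36).
So (s + 5)Y = 6/(s^2 + 36) + (-1).
Divide through and combine into a single rational function.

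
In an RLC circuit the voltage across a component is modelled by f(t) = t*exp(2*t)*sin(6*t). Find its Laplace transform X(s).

X(s) = 12*(s - 2)/(s^2 - 4*s + 40)^2

L{sin(6t)} = 6/(s^2 + 36).
Multiplying by e^(2t) shifts s → s - 2, so L{exp(2*t)*sin(6*t)} = 6/((s - 2)^2 + 36).
Then apply L{t·g(t)} = -d/ds[G(s)] with G(s) = 6/((s - 2)^2 + 36):
differentiating 1 time and applying the sign gives 12*(s - 2)/(s^2 - 4*s + 40)^2.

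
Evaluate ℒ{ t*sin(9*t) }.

18*s/(s^2 + 81)^2

L{sin(9t)} = 9/(s^2 + 81).
Then apply L{t·g(t)} = -d/ds[G(s)] with G(s) = 9/(s^2 + 81):
differentiating 1 time and applying the sign gives 18*s/(s^2 + 81)^2.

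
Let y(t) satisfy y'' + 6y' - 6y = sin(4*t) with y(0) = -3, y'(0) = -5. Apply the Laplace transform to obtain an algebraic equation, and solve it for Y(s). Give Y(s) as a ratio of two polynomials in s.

Laplace-transform each side.
With L{y''} = s^2 Y - s·y(0) - y'(0) and L{y'} = sY - y(0), with y(0) = -3, y'(0) = -5: the LHS transforms to (s^2 + 6*s - 6)Y - (-3*s - 23).
The right side is L{sin(4*t)} = 4/(s^2 + 16).
So (s^2 + 6*s - 6)Y = 4/(s^2 + 16) + (-3*s - 23).
Isolate Y and clear denominators.

Y(s) = (-3*s^3 - 23*s^2 - 48*s - 364)/(s^4 + 6*s^3 + 10*s^2 + 96*s - 96)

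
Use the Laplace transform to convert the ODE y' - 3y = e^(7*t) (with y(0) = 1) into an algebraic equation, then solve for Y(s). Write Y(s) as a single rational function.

Laplace-transform each side.
The derivative rules (L{y'} = sY - y(0) = sY - 1) turn the left side into (s - 3)Y - (1).
The right side is L{e^(7*t)} = 1/(s - 7).
So (s - 3)Y = 1/(s - 7) + (1).
Isolate Y and clear denominators.

Y(s) = (s - 6)/(s^2 - 10*s + 21)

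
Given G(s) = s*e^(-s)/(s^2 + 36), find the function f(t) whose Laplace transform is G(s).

f(t) = Heaviside(t - 1)*(cos(6*t - 6))

The factor e^(-s) signals a time shift by c = 1 (second shifting theorem).
L{cos(6t)} = s/(s^2 + 36), so L^-1{s/(s^2 + 36)} = cos(6*t).
Hence the inverse is u(t - 1) times that function evaluated at t - 1.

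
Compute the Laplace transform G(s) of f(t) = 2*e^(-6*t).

L{2} = 2/s.
By the first shifting theorem, multiplying by e^(-6t) replaces s with s + 6.

G(s) = 2/(s + 6)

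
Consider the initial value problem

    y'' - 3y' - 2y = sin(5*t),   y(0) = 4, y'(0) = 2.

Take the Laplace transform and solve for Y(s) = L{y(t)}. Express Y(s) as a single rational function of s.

Apply the Laplace transform to the equation.
The derivative rules (L{y''} = s^2 Y - s·y(0) - y'(0) and L{y'} = sY - y(0), with y(0) = 4, y'(0) = 2) turn the left side into (s^2 - 3*s - 2)Y - (4*s - 10).
The right side is L{sin(5*t)} = 5/(s^2 + 25).
So (s^2 - 3*s - 2)Y = 5/(s^2 + 25) + (4*s - 10).
Solve for Y(s) and write it as one ratio of polynomials.

Y(s) = (4*s^3 - 10*s^2 + 100*s - 245)/(s^4 - 3*s^3 + 23*s^2 - 75*s - 50)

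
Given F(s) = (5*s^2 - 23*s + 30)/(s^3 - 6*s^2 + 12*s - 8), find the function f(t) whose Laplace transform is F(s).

Factor the denominator: s^3 - 6*s^2 + 12*s - 8 = (s - 2)^3.
Partial fraction decomposition gives [5/(s - 2)] + [-3/(s - 2)^2] + [4/(s - 2)^3].
Invert each term: 5/(s - 2) ↔ 5e^(2t); -3/(s - 2)^2 ↔ -3t·e^(2t); 4/(s - 2)^3 ↔ (2)t^2·e^(2t).

f(t) = 2*t^2*exp(2*t) - 3*t*exp(2*t) + 5*exp(2*t)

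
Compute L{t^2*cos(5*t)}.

L{cos(5t)} = s/(s^2 + 25).
Then apply L{t^2·g(t)} = (-1)^2 d^2/ds^2[G(s)] with G(s) = s/(s^2 + 25):
differentiating 2 times and applying the sign gives 2*s*(s^2 - 75)/(s^2 + 25)^3.

2*s*(s^2 - 75)/(s^2 + 25)^3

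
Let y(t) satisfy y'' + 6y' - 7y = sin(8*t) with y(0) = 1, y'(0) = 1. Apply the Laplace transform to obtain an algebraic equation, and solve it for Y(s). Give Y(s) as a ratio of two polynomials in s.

Transform both sides with L{·}.
Using L{y''} = s^2 Y - s·y(0) - y'(0) and L{y'} = sY - y(0), with y(0) = 1, y'(0) = 1, the left side becomes (s^2 + 6*s - 7)Y - (s + 7).
The right side is L{sin(8*t)} = 8/(s^2 + 64).
So (s^2 + 6*s - 7)Y = 8/(s^2 + 64) + (s + 7).
Isolate Y and clear denominators.

Y(s) = (s^3 + 7*s^2 + 64*s + 456)/(s^4 + 6*s^3 + 57*s^2 + 384*s - 448)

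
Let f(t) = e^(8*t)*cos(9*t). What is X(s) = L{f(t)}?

X(s) = (s - 8)/((s - 8)^2 + 81)

L{cos(9t)} = s/(s^2 + 81).
By the first shifting theorem, multiplying by e^(8t) replaces s with s - 8.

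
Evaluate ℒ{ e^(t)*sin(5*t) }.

L{sin(5t)} = 5/(s^2 + 25).
By the first shifting theorem, multiplying by e^(t) replaces s with s - 1.

5/((s - 1)^2 + 25)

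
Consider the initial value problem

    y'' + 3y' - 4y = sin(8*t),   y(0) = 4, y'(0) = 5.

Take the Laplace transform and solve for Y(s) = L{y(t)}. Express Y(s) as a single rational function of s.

Y(s) = (4*s^3 + 17*s^2 + 256*s + 1096)/(s^4 + 3*s^3 + 60*s^2 + 192*s - 256)

Take the Laplace transform of both sides.
The derivative rules (L{y''} = s^2 Y - s·y(0) - y'(0) and L{y'} = sY - y(0), with y(0) = 4, y'(0) = 5) turn the left side into (s^2 + 3*s - 4)Y - (4*s + 17).
The right side is L{sin(8*t)} = 8/(s^2 + 64).
So (s^2 + 3*s - 4)Y = 8/(s^2 + 64) + (4*s + 17).
Isolate Y and clear denominators.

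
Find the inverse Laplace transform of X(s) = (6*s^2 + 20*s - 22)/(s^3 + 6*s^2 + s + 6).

Factor the denominator: s^3 + 6*s^2 + s + 6 = (s + 6)*(s^2 + 1).
Partial fraction decomposition gives [2/(s + 6)] + [4*s/(s^2 + 1)] + [-4/(s^2 + 1)].
Invert each term: 2/(s + 6) ↔ 2e^(-6t); 4·s/(s^2 + 1) ↔ 4cos(t); -4·1/(s^2 + 1) ↔ -4sin(t).

-4*sin(t) + 4*cos(t) + 2*exp(-6*t)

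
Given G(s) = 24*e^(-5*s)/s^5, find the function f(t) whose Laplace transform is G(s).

The factor e^(-5s) signals a time shift by c = 5 (second shifting theorem).
L{t^4} = 4!/s^5 = 24/s^5, so L^-1{24/s^5} = t^4.
Hence the inverse is u(t - 5) times that function evaluated at t - 5.

f(t) = Heaviside(t - 5)*((t - 5)^4)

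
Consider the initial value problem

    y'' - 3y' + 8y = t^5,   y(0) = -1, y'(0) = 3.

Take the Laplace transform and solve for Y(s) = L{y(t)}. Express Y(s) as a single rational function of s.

Take the Laplace transform of both sides.
The derivative rules (L{y''} = s^2 Y - s·y(0) - y'(0) and L{y'} = sY - y(0), with y(0) = -1, y'(0) = 3) turn the left side into (s^2 - 3*s + 8)Y - (-s + 6).
The right side is L{t^5} = 120/s^6.
So (s^2 - 3*s + 8)Y = 120/s^6 + (-s + 6).
Isolate Y and clear denominators.

Y(s) = (-s^7 + 6*s^6 + 120)/(s^8 - 3*s^7 + 8*s^6)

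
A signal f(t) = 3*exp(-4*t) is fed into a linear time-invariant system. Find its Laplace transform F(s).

L{3} = 3/s.
By the first shifting theorem, multiplying by e^(-4t) replaces s with s + 4.

F(s) = 3/(s + 4)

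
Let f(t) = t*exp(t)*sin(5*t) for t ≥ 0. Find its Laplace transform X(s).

L{sin(5t)} = 5/(s^2 + 25).
Multiplying by e^(t) shifts s → s - 1, so L{exp(t)*sin(5*t)} = 5/((s - 1)^2 + 25).
Then apply L{t·g(t)} = -d/ds[G(s)] with G(s) = 5/((s - 1)^2 + 25):
differentiating 1 time and applying the sign gives 10*(s - 1)/(s^2 - 2*s + 26)^2.

X(s) = 10*(s - 1)/(s^2 - 2*s + 26)^2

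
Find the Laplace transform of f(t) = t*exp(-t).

L{e^(-t)} = 1/(s + 1).
Then apply L{t·g(t)} = -d/ds[G(s)] with G(s) = 1/(s + 1):
differentiating 1 time and applying the sign gives (s + 1)^(-2).

(s + 1)^(-2)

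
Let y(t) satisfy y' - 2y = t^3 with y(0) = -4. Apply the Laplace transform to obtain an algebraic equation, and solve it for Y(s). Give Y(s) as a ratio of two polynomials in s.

Laplace-transform each side.
Using L{y'} = sY - y(0) = sY - (-4), the left side becomes (s - 2)Y - (-4).
The right side is L{t^3} = 6/s^4.
So (s - 2)Y = 6/s^4 + (-4).
Divide through and combine into a single rational function.

Y(s) = (-4*s^4 + 6)/(s^5 - 2*s^4)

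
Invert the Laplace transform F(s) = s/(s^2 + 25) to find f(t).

Since L{cos(5t)} = s/(s^2 + 25), the inverse is cos(5*t).

f(t) = cos(5*t)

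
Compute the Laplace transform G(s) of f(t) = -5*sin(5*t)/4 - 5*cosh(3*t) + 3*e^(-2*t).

G(s) = -5*s/(s^2 - 9) - 25/(4*(s^2 + 25)) + 3/(s + 2)

By linearity of the Laplace transform, transform each term separately.
(3)·[L{e^(-2t)} = 1/(s + 2)]; (-5)·[L{cosh(3t)} = s/(s^2 - 9)]; (-5/4)·[L{sin(5t)} = 5/(s^2 + 25)].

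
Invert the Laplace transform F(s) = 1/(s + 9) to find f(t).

Since L{e^(-9t)} = 1/(s + 9), the inverse is e^(-9*t).

f(t) = exp(-9*t)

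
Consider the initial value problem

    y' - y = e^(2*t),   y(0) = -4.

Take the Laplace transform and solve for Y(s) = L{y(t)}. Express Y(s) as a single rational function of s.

Apply the Laplace transform to the equation.
The derivative rules (L{y'} = sY - y(0) = sY - (-4)) turn the left side into (s - 1)Y - (-4).
The right side is L{e^(2*t)} = 1/(s - 2).
So (s - 1)Y = 1/(s - 2) + (-4).
Isolate Y and clear denominators.

Y(s) = (-4*s + 9)/(s^2 - 3*s + 2)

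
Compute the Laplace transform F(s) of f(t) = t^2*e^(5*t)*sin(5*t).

L{sin(5t)} = 5/(s^2 + 25).
Multiplying by e^(5t) shifts s → s - 5, so L{e^(5*t)*sin(5*t)} = 5/((s - 5)^2 + 25).
Then apply L{t^2·g(t)} = (-1)^2 d^2/ds^2[G(s)] with G(s) = 5/((s - 5)^2 + 25):
differentiating 2 times and applying the sign gives 10*(3*s^2 - 30*s + 50)/(s^2 - 10*s + 50)^3.

F(s) = 10*(3*s^2 - 30*s + 50)/(s^2 - 10*s + 50)^3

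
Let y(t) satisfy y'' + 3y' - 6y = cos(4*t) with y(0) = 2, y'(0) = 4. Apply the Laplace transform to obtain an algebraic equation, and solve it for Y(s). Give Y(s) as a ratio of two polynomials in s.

Y(s) = (2*s^3 + 10*s^2 + 33*s + 160)/(s^4 + 3*s^3 + 10*s^2 + 48*s - 96)

Take the Laplace transform of both sides.
Using L{y''} = s^2 Y - s·y(0) - y'(0) and L{y'} = sY - y(0), with y(0) = 2, y'(0) = 4, the left side becomes (s^2 + 3*s - 6)Y - (2*s + 10).
The right side is L{cos(4*t)} = s/(s^2 + 16).
So (s^2 + 3*s - 6)Y = s/(s^2 + 16) + (2*s + 10).
Solve for Y(s) and write it as one ratio of polynomials.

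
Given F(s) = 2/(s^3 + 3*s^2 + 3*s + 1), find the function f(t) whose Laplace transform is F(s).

f(t) = t^2*exp(-t)

Rewrite the denominator: s^3 + 3*s^2 + 3*s + 1 = (s + 1)^3.
The form in (s + 1) signals a first-shifting-theorem factor e^(-t).
Since L{t^2} = 2!/s^3 = 2/s^3, the inverse is t^2*e^(-t).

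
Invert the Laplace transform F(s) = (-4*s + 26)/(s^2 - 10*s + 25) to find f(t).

f(t) = 6*t*exp(5*t) - 4*exp(5*t)

Factor the denominator: s^2 - 10*s + 25 = (s - 5)^2.
Partial fraction decomposition gives [-4/(s - 5)] + [6/(s - 5)^2].
Invert each term: -4/(s - 5) ↔ -4e^(5t); 6/(s - 5)^2 ↔ 6t·e^(5t).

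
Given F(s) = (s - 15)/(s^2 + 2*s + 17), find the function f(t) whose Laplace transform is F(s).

Complete the square in the denominator: s^2 + 2*s + 17 = (s + 1)^2 + 4^2.
Split the numerator to match: s - 15 = 1·(s + 1) - 4·4.
Invert each term: 1·(s + 1)/((s + 1)^2 + 16) ↔ e^(-t)cos(4t); -4·4/((s + 1)^2 + 16) ↔ -4e^(-t)sin(4t).

f(t) = -4*exp(-t)*sin(4*t) + exp(-t)*cos(4*t)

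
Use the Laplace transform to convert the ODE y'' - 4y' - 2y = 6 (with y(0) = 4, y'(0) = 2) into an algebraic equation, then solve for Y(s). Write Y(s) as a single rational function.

Take the Laplace transform of both sides.
Using L{y''} = s^2 Y - s·y(0) - y'(0) and L{y'} = sY - y(0), with y(0) = 4, y'(0) = 2, the left side becomes (s^2 - 4*s - 2)Y - (4*s - 14).
The right side is L{6} = 6/s.
So (s^2 - 4*s - 2)Y = 6/s + (4*s - 14).
Divide through and combine into a single rational function.

Y(s) = (4*s^2 - 14*s + 6)/(s^3 - 4*s^2 - 2*s)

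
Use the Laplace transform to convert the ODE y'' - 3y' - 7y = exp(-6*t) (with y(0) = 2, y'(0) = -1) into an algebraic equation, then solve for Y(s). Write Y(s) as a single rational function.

Transform both sides with L{·}.
The derivative rules (L{y''} = s^2 Y - s·y(0) - y'(0) and L{y'} = sY - y(0), with y(0) = 2, y'(0) = -1) turn the left side into (s^2 - 3*s - 7)Y - (2*s - 7).
The right side is L{exp(-6*t)} = 1/(s + 6).
So (s^2 - 3*s - 7)Y = 1/(s + 6) + (2*s - 7).
Isolate Y and clear denominators.

Y(s) = (2*s^2 + 5*s - 41)/(s^3 + 3*s^2 - 25*s - 42)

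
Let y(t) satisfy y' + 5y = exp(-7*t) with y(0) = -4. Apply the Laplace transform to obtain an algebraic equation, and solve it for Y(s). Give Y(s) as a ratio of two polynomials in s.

Apply the Laplace transform to the equation.
With L{y'} = sY - y(0) = sY - (-4): the LHS transforms to (s + 5)Y - (-4).
The right side is L{exp(-7*t)} = 1/(s + 7).
So (s + 5)Y = 1/(s + 7) + (-4).
Isolate Y and clear denominators.

Y(s) = (-4*s - 27)/(s^2 + 12*s + 35)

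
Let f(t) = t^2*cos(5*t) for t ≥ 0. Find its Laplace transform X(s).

X(s) = 2*s*(s^2 - 75)/(s^2 + 25)^3

L{cos(5t)} = s/(s^2 + 25).
Then apply L{t^2·g(t)} = (-1)^2 d^2/ds^2[G(s)] with G(s) = s/(s^2 + 25):
differentiating 2 times and applying the sign gives 2*s*(s^2 - 75)/(s^2 + 25)^3.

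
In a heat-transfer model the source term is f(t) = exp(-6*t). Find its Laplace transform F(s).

F(s) = 1/(s + 6)

L{1} = 1/s.
By the first shifting theorem, multiplying by e^(-6t) replaces s with s + 6.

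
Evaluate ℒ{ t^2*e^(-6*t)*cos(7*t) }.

2*(s + 6)*(s^2 + 12*s - 111)/(s^2 + 12*s + 85)^3

L{cos(7t)} = s/(s^2 + 49).
Multiplying by e^(-6t) shifts s → s + 6, so L{e^(-6*t)*cos(7*t)} = (s + 6)/((s + 6)^2 + 49).
Then apply L{t^2·g(t)} = (-1)^2 d^2/ds^2[G(s)] with G(s) = (s + 6)/((s + 6)^2 + 49):
differentiating 2 times and applying the sign gives 2*(s + 6)*(s^2 + 12*s - 111)/(s^2 + 12*s + 85)^3.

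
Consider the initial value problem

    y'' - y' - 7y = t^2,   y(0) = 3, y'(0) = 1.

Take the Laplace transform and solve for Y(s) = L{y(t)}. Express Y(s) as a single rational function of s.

Y(s) = (3*s^4 - 2*s^3 + 2)/(s^5 - s^4 - 7*s^3)

Take the Laplace transform of both sides.
Using L{y''} = s^2 Y - s·y(0) - y'(0) and L{y'} = sY - y(0), with y(0) = 3, y'(0) = 1, the left side becomes (s^2 - s - 7)Y - (3*s - 2).
The right side is L{t^2} = 2/s^3.
So (s^2 - s - 7)Y = 2/s^3 + (3*s - 2).
Solve for Y(s) and write it as one ratio of polynomials.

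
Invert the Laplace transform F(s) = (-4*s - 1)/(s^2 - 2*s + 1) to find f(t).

f(t) = -5*t*exp(t) - 4*exp(t)

Factor the denominator: s^2 - 2*s + 1 = (s - 1)^2.
Partial fraction decomposition gives [-4/(s - 1)] + [-5/(s - 1)^2].
Invert each term: -4/(s - 1) ↔ -4e^(t); -5/(s - 1)^2 ↔ -5t·e^(t).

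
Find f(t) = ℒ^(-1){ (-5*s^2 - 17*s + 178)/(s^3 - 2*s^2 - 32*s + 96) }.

Factor the denominator: s^3 - 2*s^2 - 32*s + 96 = (s - 4)^2*(s + 6).
Partial fraction decomposition gives [-6/(s - 4)] + [3/(s - 4)^2] + [1/(s + 6)].
Invert each term: -6/(s - 4) ↔ -6e^(4t); 3/(s - 4)^2 ↔ 3t·e^(4t); 1/(s + 6) ↔ e^(-6t).

f(t) = 3*t*exp(4*t) - 6*exp(4*t) + exp(-6*t)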